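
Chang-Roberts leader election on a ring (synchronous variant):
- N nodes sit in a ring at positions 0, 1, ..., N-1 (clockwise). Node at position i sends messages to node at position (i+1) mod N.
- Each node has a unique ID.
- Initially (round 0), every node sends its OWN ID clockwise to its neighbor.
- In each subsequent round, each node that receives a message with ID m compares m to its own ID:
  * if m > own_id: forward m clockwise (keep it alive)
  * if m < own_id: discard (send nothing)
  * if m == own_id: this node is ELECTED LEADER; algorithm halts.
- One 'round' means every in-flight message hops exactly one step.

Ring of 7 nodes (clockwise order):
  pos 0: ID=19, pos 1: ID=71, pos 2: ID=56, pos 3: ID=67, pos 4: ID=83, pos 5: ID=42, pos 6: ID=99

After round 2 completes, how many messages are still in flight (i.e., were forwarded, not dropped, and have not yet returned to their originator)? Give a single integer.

Round 1: pos1(id71) recv 19: drop; pos2(id56) recv 71: fwd; pos3(id67) recv 56: drop; pos4(id83) recv 67: drop; pos5(id42) recv 83: fwd; pos6(id99) recv 42: drop; pos0(id19) recv 99: fwd
Round 2: pos3(id67) recv 71: fwd; pos6(id99) recv 83: drop; pos1(id71) recv 99: fwd
After round 2: 2 messages still in flight

Answer: 2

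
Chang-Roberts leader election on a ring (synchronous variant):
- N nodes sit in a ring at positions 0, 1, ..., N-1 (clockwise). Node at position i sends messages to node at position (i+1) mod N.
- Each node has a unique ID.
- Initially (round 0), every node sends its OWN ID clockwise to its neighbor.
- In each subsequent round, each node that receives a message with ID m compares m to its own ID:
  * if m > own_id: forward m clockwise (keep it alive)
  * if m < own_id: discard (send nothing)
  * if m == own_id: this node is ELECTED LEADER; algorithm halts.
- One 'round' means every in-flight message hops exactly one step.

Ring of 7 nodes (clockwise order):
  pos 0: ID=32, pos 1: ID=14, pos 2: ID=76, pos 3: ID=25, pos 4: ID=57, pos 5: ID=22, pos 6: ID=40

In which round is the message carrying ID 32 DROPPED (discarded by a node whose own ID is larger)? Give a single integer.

Round 1: pos1(id14) recv 32: fwd; pos2(id76) recv 14: drop; pos3(id25) recv 76: fwd; pos4(id57) recv 25: drop; pos5(id22) recv 57: fwd; pos6(id40) recv 22: drop; pos0(id32) recv 40: fwd
Round 2: pos2(id76) recv 32: drop; pos4(id57) recv 76: fwd; pos6(id40) recv 57: fwd; pos1(id14) recv 40: fwd
Round 3: pos5(id22) recv 76: fwd; pos0(id32) recv 57: fwd; pos2(id76) recv 40: drop
Round 4: pos6(id40) recv 76: fwd; pos1(id14) recv 57: fwd
Round 5: pos0(id32) recv 76: fwd; pos2(id76) recv 57: drop
Round 6: pos1(id14) recv 76: fwd
Round 7: pos2(id76) recv 76: ELECTED
Message ID 32 originates at pos 0; dropped at pos 2 in round 2

Answer: 2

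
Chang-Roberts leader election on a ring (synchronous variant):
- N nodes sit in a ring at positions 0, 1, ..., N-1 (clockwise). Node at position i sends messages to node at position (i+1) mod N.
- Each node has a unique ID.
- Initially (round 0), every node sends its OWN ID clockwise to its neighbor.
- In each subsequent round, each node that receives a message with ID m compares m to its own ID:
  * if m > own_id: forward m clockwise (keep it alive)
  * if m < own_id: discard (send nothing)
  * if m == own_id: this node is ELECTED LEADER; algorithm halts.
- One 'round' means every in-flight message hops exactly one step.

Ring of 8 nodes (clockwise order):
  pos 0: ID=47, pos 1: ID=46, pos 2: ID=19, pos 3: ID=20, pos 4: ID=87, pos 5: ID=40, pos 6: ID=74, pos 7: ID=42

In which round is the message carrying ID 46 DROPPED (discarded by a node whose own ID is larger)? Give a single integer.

Answer: 3

Derivation:
Round 1: pos1(id46) recv 47: fwd; pos2(id19) recv 46: fwd; pos3(id20) recv 19: drop; pos4(id87) recv 20: drop; pos5(id40) recv 87: fwd; pos6(id74) recv 40: drop; pos7(id42) recv 74: fwd; pos0(id47) recv 42: drop
Round 2: pos2(id19) recv 47: fwd; pos3(id20) recv 46: fwd; pos6(id74) recv 87: fwd; pos0(id47) recv 74: fwd
Round 3: pos3(id20) recv 47: fwd; pos4(id87) recv 46: drop; pos7(id42) recv 87: fwd; pos1(id46) recv 74: fwd
Round 4: pos4(id87) recv 47: drop; pos0(id47) recv 87: fwd; pos2(id19) recv 74: fwd
Round 5: pos1(id46) recv 87: fwd; pos3(id20) recv 74: fwd
Round 6: pos2(id19) recv 87: fwd; pos4(id87) recv 74: drop
Round 7: pos3(id20) recv 87: fwd
Round 8: pos4(id87) recv 87: ELECTED
Message ID 46 originates at pos 1; dropped at pos 4 in round 3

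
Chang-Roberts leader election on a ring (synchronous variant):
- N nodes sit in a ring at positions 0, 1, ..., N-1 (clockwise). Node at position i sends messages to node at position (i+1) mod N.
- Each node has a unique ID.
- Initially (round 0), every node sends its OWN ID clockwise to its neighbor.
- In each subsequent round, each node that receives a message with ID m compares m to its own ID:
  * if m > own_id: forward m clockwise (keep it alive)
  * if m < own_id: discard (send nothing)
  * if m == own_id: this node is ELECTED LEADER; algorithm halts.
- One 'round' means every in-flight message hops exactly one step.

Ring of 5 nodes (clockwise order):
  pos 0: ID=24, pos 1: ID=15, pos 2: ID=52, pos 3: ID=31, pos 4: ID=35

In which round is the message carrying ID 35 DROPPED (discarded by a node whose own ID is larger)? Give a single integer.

Answer: 3

Derivation:
Round 1: pos1(id15) recv 24: fwd; pos2(id52) recv 15: drop; pos3(id31) recv 52: fwd; pos4(id35) recv 31: drop; pos0(id24) recv 35: fwd
Round 2: pos2(id52) recv 24: drop; pos4(id35) recv 52: fwd; pos1(id15) recv 35: fwd
Round 3: pos0(id24) recv 52: fwd; pos2(id52) recv 35: drop
Round 4: pos1(id15) recv 52: fwd
Round 5: pos2(id52) recv 52: ELECTED
Message ID 35 originates at pos 4; dropped at pos 2 in round 3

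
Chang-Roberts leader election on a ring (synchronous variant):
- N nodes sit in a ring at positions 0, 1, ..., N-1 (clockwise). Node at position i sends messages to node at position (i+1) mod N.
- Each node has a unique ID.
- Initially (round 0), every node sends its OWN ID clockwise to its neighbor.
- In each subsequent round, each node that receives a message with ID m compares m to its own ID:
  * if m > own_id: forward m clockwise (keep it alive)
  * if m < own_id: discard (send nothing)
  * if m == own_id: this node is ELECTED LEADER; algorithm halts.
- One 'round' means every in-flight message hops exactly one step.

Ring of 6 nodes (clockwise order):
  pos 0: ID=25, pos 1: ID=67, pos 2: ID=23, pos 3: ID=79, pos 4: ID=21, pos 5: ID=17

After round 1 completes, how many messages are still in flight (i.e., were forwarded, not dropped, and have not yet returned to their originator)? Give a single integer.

Answer: 3

Derivation:
Round 1: pos1(id67) recv 25: drop; pos2(id23) recv 67: fwd; pos3(id79) recv 23: drop; pos4(id21) recv 79: fwd; pos5(id17) recv 21: fwd; pos0(id25) recv 17: drop
After round 1: 3 messages still in flight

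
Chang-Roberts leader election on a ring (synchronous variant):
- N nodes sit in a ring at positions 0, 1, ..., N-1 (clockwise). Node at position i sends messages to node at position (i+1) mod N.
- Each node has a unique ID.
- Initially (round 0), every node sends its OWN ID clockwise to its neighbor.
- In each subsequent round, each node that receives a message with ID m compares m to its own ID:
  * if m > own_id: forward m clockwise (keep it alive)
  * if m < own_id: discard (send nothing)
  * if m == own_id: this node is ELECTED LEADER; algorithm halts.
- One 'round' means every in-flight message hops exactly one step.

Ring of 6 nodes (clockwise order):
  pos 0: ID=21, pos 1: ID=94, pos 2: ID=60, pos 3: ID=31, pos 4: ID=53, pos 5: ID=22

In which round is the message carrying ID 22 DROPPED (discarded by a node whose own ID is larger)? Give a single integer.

Round 1: pos1(id94) recv 21: drop; pos2(id60) recv 94: fwd; pos3(id31) recv 60: fwd; pos4(id53) recv 31: drop; pos5(id22) recv 53: fwd; pos0(id21) recv 22: fwd
Round 2: pos3(id31) recv 94: fwd; pos4(id53) recv 60: fwd; pos0(id21) recv 53: fwd; pos1(id94) recv 22: drop
Round 3: pos4(id53) recv 94: fwd; pos5(id22) recv 60: fwd; pos1(id94) recv 53: drop
Round 4: pos5(id22) recv 94: fwd; pos0(id21) recv 60: fwd
Round 5: pos0(id21) recv 94: fwd; pos1(id94) recv 60: drop
Round 6: pos1(id94) recv 94: ELECTED
Message ID 22 originates at pos 5; dropped at pos 1 in round 2

Answer: 2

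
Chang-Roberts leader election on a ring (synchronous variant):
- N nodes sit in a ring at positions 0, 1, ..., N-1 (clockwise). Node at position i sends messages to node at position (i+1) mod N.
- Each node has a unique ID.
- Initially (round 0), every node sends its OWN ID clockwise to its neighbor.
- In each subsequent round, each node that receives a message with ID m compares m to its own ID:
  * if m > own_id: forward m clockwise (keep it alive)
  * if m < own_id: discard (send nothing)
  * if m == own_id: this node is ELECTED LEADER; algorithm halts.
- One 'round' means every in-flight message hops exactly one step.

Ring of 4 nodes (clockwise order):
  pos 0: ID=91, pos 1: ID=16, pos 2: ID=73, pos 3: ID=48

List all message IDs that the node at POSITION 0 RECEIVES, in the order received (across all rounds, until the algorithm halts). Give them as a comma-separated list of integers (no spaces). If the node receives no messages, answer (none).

Answer: 48,73,91

Derivation:
Round 1: pos1(id16) recv 91: fwd; pos2(id73) recv 16: drop; pos3(id48) recv 73: fwd; pos0(id91) recv 48: drop
Round 2: pos2(id73) recv 91: fwd; pos0(id91) recv 73: drop
Round 3: pos3(id48) recv 91: fwd
Round 4: pos0(id91) recv 91: ELECTED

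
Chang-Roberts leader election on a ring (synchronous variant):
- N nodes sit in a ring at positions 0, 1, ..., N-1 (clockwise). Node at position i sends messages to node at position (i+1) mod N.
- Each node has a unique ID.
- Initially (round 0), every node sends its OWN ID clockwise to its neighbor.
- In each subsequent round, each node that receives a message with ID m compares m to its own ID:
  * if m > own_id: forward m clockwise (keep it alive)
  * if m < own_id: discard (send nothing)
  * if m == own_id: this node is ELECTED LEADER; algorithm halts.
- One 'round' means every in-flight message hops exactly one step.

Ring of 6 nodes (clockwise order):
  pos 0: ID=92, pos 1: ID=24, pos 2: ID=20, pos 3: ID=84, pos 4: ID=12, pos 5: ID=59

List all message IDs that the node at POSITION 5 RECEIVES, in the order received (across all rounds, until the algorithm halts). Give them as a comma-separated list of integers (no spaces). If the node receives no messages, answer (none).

Answer: 12,84,92

Derivation:
Round 1: pos1(id24) recv 92: fwd; pos2(id20) recv 24: fwd; pos3(id84) recv 20: drop; pos4(id12) recv 84: fwd; pos5(id59) recv 12: drop; pos0(id92) recv 59: drop
Round 2: pos2(id20) recv 92: fwd; pos3(id84) recv 24: drop; pos5(id59) recv 84: fwd
Round 3: pos3(id84) recv 92: fwd; pos0(id92) recv 84: drop
Round 4: pos4(id12) recv 92: fwd
Round 5: pos5(id59) recv 92: fwd
Round 6: pos0(id92) recv 92: ELECTED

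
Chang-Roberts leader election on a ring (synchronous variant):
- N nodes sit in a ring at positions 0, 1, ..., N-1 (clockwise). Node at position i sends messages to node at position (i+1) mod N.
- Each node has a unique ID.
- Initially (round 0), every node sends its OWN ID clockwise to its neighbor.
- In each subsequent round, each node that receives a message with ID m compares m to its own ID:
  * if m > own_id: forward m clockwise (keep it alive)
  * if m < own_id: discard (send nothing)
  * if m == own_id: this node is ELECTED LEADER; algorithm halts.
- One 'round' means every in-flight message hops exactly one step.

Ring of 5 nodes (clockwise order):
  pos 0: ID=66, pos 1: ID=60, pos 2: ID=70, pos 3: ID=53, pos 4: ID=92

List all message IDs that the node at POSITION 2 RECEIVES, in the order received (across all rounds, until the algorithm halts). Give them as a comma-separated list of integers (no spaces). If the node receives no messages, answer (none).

Answer: 60,66,92

Derivation:
Round 1: pos1(id60) recv 66: fwd; pos2(id70) recv 60: drop; pos3(id53) recv 70: fwd; pos4(id92) recv 53: drop; pos0(id66) recv 92: fwd
Round 2: pos2(id70) recv 66: drop; pos4(id92) recv 70: drop; pos1(id60) recv 92: fwd
Round 3: pos2(id70) recv 92: fwd
Round 4: pos3(id53) recv 92: fwd
Round 5: pos4(id92) recv 92: ELECTED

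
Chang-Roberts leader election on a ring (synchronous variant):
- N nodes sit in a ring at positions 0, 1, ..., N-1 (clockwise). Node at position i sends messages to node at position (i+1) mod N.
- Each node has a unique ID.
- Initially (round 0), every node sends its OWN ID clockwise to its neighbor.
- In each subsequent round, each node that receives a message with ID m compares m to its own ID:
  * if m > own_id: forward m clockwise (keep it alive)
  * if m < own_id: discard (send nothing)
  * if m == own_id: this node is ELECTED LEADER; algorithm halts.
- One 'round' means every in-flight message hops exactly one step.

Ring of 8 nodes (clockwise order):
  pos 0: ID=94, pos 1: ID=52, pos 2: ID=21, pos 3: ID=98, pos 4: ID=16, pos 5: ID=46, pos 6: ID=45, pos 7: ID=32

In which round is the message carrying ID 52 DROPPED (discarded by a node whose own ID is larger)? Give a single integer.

Answer: 2

Derivation:
Round 1: pos1(id52) recv 94: fwd; pos2(id21) recv 52: fwd; pos3(id98) recv 21: drop; pos4(id16) recv 98: fwd; pos5(id46) recv 16: drop; pos6(id45) recv 46: fwd; pos7(id32) recv 45: fwd; pos0(id94) recv 32: drop
Round 2: pos2(id21) recv 94: fwd; pos3(id98) recv 52: drop; pos5(id46) recv 98: fwd; pos7(id32) recv 46: fwd; pos0(id94) recv 45: drop
Round 3: pos3(id98) recv 94: drop; pos6(id45) recv 98: fwd; pos0(id94) recv 46: drop
Round 4: pos7(id32) recv 98: fwd
Round 5: pos0(id94) recv 98: fwd
Round 6: pos1(id52) recv 98: fwd
Round 7: pos2(id21) recv 98: fwd
Round 8: pos3(id98) recv 98: ELECTED
Message ID 52 originates at pos 1; dropped at pos 3 in round 2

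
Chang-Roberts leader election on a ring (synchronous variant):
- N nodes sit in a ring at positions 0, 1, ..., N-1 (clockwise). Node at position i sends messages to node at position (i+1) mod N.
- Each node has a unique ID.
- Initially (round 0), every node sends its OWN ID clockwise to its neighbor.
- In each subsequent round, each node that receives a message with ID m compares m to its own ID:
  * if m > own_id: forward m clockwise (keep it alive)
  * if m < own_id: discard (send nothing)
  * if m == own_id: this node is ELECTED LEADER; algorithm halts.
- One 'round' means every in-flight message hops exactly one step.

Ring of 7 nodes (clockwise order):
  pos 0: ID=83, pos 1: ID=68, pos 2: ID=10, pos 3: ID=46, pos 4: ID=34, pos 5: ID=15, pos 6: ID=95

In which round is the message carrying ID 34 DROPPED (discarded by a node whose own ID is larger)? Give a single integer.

Round 1: pos1(id68) recv 83: fwd; pos2(id10) recv 68: fwd; pos3(id46) recv 10: drop; pos4(id34) recv 46: fwd; pos5(id15) recv 34: fwd; pos6(id95) recv 15: drop; pos0(id83) recv 95: fwd
Round 2: pos2(id10) recv 83: fwd; pos3(id46) recv 68: fwd; pos5(id15) recv 46: fwd; pos6(id95) recv 34: drop; pos1(id68) recv 95: fwd
Round 3: pos3(id46) recv 83: fwd; pos4(id34) recv 68: fwd; pos6(id95) recv 46: drop; pos2(id10) recv 95: fwd
Round 4: pos4(id34) recv 83: fwd; pos5(id15) recv 68: fwd; pos3(id46) recv 95: fwd
Round 5: pos5(id15) recv 83: fwd; pos6(id95) recv 68: drop; pos4(id34) recv 95: fwd
Round 6: pos6(id95) recv 83: drop; pos5(id15) recv 95: fwd
Round 7: pos6(id95) recv 95: ELECTED
Message ID 34 originates at pos 4; dropped at pos 6 in round 2

Answer: 2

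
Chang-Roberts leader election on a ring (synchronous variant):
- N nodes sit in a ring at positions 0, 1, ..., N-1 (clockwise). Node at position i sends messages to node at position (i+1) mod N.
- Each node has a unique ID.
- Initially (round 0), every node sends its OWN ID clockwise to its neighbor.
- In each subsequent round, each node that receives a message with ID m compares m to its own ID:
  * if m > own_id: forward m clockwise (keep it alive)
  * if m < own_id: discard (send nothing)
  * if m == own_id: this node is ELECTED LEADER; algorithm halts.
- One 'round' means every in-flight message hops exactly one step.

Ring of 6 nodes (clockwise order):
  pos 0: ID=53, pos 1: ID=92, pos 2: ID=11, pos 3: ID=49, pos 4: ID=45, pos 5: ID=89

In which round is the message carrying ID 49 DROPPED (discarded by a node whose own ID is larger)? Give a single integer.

Answer: 2

Derivation:
Round 1: pos1(id92) recv 53: drop; pos2(id11) recv 92: fwd; pos3(id49) recv 11: drop; pos4(id45) recv 49: fwd; pos5(id89) recv 45: drop; pos0(id53) recv 89: fwd
Round 2: pos3(id49) recv 92: fwd; pos5(id89) recv 49: drop; pos1(id92) recv 89: drop
Round 3: pos4(id45) recv 92: fwd
Round 4: pos5(id89) recv 92: fwd
Round 5: pos0(id53) recv 92: fwd
Round 6: pos1(id92) recv 92: ELECTED
Message ID 49 originates at pos 3; dropped at pos 5 in round 2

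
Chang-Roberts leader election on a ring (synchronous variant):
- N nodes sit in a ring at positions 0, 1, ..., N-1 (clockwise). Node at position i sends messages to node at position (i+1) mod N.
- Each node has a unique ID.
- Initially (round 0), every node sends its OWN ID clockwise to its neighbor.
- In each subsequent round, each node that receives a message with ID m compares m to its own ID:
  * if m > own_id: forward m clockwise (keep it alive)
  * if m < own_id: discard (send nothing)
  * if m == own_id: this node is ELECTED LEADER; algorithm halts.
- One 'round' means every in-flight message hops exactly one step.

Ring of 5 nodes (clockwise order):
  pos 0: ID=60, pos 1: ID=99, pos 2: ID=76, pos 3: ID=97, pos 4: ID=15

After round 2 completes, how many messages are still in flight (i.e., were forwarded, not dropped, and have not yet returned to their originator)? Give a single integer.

Answer: 2

Derivation:
Round 1: pos1(id99) recv 60: drop; pos2(id76) recv 99: fwd; pos3(id97) recv 76: drop; pos4(id15) recv 97: fwd; pos0(id60) recv 15: drop
Round 2: pos3(id97) recv 99: fwd; pos0(id60) recv 97: fwd
After round 2: 2 messages still in flight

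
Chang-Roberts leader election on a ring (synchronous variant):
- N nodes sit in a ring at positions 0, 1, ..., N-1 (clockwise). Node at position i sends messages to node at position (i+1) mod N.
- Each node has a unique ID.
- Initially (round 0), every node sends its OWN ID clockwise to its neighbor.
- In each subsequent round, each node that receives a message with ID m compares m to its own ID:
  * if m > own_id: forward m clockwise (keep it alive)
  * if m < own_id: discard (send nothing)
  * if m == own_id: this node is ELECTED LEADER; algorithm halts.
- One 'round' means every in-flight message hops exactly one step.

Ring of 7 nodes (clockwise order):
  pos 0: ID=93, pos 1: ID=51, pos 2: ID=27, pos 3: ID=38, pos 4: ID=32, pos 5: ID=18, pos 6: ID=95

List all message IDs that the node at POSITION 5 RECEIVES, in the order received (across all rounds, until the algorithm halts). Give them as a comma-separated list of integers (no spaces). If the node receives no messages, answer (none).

Round 1: pos1(id51) recv 93: fwd; pos2(id27) recv 51: fwd; pos3(id38) recv 27: drop; pos4(id32) recv 38: fwd; pos5(id18) recv 32: fwd; pos6(id95) recv 18: drop; pos0(id93) recv 95: fwd
Round 2: pos2(id27) recv 93: fwd; pos3(id38) recv 51: fwd; pos5(id18) recv 38: fwd; pos6(id95) recv 32: drop; pos1(id51) recv 95: fwd
Round 3: pos3(id38) recv 93: fwd; pos4(id32) recv 51: fwd; pos6(id95) recv 38: drop; pos2(id27) recv 95: fwd
Round 4: pos4(id32) recv 93: fwd; pos5(id18) recv 51: fwd; pos3(id38) recv 95: fwd
Round 5: pos5(id18) recv 93: fwd; pos6(id95) recv 51: drop; pos4(id32) recv 95: fwd
Round 6: pos6(id95) recv 93: drop; pos5(id18) recv 95: fwd
Round 7: pos6(id95) recv 95: ELECTED

Answer: 32,38,51,93,95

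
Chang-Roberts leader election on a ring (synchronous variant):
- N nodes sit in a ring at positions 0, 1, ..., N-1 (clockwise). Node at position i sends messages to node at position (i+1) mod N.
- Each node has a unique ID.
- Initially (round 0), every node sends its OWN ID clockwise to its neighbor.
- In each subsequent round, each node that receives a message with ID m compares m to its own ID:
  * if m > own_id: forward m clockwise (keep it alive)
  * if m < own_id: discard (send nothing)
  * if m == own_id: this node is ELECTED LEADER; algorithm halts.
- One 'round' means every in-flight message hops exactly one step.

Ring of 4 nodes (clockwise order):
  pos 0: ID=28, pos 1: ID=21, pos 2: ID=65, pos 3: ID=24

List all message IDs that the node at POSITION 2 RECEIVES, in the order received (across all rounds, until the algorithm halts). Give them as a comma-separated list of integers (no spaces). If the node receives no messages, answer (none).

Answer: 21,28,65

Derivation:
Round 1: pos1(id21) recv 28: fwd; pos2(id65) recv 21: drop; pos3(id24) recv 65: fwd; pos0(id28) recv 24: drop
Round 2: pos2(id65) recv 28: drop; pos0(id28) recv 65: fwd
Round 3: pos1(id21) recv 65: fwd
Round 4: pos2(id65) recv 65: ELECTED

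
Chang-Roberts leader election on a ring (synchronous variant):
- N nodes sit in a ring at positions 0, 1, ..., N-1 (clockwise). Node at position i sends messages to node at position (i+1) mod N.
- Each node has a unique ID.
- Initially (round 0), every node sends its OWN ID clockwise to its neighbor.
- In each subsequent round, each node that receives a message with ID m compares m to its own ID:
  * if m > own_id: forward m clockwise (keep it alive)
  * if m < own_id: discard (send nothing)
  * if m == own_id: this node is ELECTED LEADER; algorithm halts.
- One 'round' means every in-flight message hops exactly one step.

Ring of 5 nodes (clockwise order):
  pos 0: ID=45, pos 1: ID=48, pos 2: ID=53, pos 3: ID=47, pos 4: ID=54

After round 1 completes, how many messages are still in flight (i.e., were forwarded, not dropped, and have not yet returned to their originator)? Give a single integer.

Round 1: pos1(id48) recv 45: drop; pos2(id53) recv 48: drop; pos3(id47) recv 53: fwd; pos4(id54) recv 47: drop; pos0(id45) recv 54: fwd
After round 1: 2 messages still in flight

Answer: 2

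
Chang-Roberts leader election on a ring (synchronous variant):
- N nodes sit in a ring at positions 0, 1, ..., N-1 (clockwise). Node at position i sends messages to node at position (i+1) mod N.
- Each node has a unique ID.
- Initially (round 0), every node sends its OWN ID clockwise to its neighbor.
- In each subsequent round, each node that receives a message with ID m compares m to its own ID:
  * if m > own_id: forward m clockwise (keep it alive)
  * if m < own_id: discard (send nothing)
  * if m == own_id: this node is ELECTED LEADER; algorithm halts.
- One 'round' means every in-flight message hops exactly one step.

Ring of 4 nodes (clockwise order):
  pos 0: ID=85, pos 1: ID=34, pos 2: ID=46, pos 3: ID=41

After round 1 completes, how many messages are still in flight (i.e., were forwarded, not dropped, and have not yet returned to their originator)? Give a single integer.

Round 1: pos1(id34) recv 85: fwd; pos2(id46) recv 34: drop; pos3(id41) recv 46: fwd; pos0(id85) recv 41: drop
After round 1: 2 messages still in flight

Answer: 2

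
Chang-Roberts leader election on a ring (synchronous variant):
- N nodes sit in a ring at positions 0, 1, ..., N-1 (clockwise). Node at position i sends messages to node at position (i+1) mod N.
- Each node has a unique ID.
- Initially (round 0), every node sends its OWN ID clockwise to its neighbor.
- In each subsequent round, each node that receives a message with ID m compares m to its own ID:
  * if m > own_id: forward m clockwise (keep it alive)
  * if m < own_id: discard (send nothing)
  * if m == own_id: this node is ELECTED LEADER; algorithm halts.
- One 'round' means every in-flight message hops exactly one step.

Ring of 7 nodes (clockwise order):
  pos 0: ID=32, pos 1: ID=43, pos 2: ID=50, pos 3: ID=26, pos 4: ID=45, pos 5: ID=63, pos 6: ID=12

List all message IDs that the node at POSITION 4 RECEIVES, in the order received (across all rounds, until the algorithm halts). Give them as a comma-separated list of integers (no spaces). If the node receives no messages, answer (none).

Round 1: pos1(id43) recv 32: drop; pos2(id50) recv 43: drop; pos3(id26) recv 50: fwd; pos4(id45) recv 26: drop; pos5(id63) recv 45: drop; pos6(id12) recv 63: fwd; pos0(id32) recv 12: drop
Round 2: pos4(id45) recv 50: fwd; pos0(id32) recv 63: fwd
Round 3: pos5(id63) recv 50: drop; pos1(id43) recv 63: fwd
Round 4: pos2(id50) recv 63: fwd
Round 5: pos3(id26) recv 63: fwd
Round 6: pos4(id45) recv 63: fwd
Round 7: pos5(id63) recv 63: ELECTED

Answer: 26,50,63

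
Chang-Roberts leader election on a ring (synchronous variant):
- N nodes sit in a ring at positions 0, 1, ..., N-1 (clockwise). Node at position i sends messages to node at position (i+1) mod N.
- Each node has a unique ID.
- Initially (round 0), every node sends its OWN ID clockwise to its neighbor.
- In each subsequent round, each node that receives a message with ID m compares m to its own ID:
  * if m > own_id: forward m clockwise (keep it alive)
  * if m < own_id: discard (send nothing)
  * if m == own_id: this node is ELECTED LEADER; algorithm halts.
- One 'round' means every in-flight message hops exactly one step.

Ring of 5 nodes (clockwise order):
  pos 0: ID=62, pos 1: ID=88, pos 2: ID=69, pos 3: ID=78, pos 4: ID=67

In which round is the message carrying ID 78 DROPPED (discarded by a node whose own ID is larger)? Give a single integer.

Round 1: pos1(id88) recv 62: drop; pos2(id69) recv 88: fwd; pos3(id78) recv 69: drop; pos4(id67) recv 78: fwd; pos0(id62) recv 67: fwd
Round 2: pos3(id78) recv 88: fwd; pos0(id62) recv 78: fwd; pos1(id88) recv 67: drop
Round 3: pos4(id67) recv 88: fwd; pos1(id88) recv 78: drop
Round 4: pos0(id62) recv 88: fwd
Round 5: pos1(id88) recv 88: ELECTED
Message ID 78 originates at pos 3; dropped at pos 1 in round 3

Answer: 3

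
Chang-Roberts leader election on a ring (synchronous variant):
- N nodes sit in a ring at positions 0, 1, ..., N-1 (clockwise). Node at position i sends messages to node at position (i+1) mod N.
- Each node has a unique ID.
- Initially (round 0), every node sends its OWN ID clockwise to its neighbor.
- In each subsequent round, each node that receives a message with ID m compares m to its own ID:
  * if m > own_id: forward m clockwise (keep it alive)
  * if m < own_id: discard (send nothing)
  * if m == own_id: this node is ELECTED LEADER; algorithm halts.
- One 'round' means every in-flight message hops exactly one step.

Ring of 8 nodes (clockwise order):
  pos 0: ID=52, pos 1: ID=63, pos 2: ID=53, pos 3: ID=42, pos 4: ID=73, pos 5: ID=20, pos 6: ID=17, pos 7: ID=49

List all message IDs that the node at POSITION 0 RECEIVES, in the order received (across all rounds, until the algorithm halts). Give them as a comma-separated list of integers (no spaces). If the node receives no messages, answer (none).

Answer: 49,73

Derivation:
Round 1: pos1(id63) recv 52: drop; pos2(id53) recv 63: fwd; pos3(id42) recv 53: fwd; pos4(id73) recv 42: drop; pos5(id20) recv 73: fwd; pos6(id17) recv 20: fwd; pos7(id49) recv 17: drop; pos0(id52) recv 49: drop
Round 2: pos3(id42) recv 63: fwd; pos4(id73) recv 53: drop; pos6(id17) recv 73: fwd; pos7(id49) recv 20: drop
Round 3: pos4(id73) recv 63: drop; pos7(id49) recv 73: fwd
Round 4: pos0(id52) recv 73: fwd
Round 5: pos1(id63) recv 73: fwd
Round 6: pos2(id53) recv 73: fwd
Round 7: pos3(id42) recv 73: fwd
Round 8: pos4(id73) recv 73: ELECTED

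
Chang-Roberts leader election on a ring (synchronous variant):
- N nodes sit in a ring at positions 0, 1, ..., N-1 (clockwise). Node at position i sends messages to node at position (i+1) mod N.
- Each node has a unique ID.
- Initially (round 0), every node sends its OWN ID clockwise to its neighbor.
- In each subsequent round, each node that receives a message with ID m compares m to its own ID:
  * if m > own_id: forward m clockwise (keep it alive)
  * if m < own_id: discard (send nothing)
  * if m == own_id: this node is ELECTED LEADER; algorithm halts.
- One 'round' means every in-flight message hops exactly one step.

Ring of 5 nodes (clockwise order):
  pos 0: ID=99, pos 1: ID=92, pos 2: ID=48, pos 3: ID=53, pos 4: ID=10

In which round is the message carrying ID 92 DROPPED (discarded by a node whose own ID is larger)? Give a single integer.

Round 1: pos1(id92) recv 99: fwd; pos2(id48) recv 92: fwd; pos3(id53) recv 48: drop; pos4(id10) recv 53: fwd; pos0(id99) recv 10: drop
Round 2: pos2(id48) recv 99: fwd; pos3(id53) recv 92: fwd; pos0(id99) recv 53: drop
Round 3: pos3(id53) recv 99: fwd; pos4(id10) recv 92: fwd
Round 4: pos4(id10) recv 99: fwd; pos0(id99) recv 92: drop
Round 5: pos0(id99) recv 99: ELECTED
Message ID 92 originates at pos 1; dropped at pos 0 in round 4

Answer: 4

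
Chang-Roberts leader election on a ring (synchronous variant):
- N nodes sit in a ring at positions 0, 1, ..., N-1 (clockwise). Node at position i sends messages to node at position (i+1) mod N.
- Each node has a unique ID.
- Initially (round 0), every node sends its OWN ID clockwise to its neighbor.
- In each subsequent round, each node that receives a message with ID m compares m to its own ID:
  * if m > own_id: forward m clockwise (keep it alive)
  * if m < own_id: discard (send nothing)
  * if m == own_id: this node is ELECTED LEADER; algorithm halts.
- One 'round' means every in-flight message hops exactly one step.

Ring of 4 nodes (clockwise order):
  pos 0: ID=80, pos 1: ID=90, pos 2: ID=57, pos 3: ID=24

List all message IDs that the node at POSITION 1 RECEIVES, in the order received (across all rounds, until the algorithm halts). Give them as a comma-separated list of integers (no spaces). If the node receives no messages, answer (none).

Round 1: pos1(id90) recv 80: drop; pos2(id57) recv 90: fwd; pos3(id24) recv 57: fwd; pos0(id80) recv 24: drop
Round 2: pos3(id24) recv 90: fwd; pos0(id80) recv 57: drop
Round 3: pos0(id80) recv 90: fwd
Round 4: pos1(id90) recv 90: ELECTED

Answer: 80,90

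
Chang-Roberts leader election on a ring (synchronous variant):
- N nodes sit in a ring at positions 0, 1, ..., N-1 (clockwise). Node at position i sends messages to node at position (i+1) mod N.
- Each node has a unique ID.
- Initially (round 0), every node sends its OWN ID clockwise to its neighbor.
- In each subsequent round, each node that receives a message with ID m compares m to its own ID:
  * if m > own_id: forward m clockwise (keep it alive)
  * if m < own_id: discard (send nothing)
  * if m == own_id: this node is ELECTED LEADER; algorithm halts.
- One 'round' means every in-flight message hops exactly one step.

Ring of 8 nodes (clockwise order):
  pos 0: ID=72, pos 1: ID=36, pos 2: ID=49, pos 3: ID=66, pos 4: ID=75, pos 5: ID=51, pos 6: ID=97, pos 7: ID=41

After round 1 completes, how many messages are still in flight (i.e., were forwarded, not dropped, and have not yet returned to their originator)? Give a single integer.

Answer: 3

Derivation:
Round 1: pos1(id36) recv 72: fwd; pos2(id49) recv 36: drop; pos3(id66) recv 49: drop; pos4(id75) recv 66: drop; pos5(id51) recv 75: fwd; pos6(id97) recv 51: drop; pos7(id41) recv 97: fwd; pos0(id72) recv 41: drop
After round 1: 3 messages still in flight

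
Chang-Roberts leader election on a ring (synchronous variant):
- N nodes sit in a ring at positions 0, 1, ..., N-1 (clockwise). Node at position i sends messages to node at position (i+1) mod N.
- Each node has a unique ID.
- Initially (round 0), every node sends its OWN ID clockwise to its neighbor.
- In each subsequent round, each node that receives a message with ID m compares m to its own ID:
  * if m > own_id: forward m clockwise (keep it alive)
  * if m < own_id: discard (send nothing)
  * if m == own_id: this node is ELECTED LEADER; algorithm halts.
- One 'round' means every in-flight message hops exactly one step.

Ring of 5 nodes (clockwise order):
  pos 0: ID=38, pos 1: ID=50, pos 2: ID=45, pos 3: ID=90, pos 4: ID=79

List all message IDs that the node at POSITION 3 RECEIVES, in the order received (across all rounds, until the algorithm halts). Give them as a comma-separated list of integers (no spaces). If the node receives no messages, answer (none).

Round 1: pos1(id50) recv 38: drop; pos2(id45) recv 50: fwd; pos3(id90) recv 45: drop; pos4(id79) recv 90: fwd; pos0(id38) recv 79: fwd
Round 2: pos3(id90) recv 50: drop; pos0(id38) recv 90: fwd; pos1(id50) recv 79: fwd
Round 3: pos1(id50) recv 90: fwd; pos2(id45) recv 79: fwd
Round 4: pos2(id45) recv 90: fwd; pos3(id90) recv 79: drop
Round 5: pos3(id90) recv 90: ELECTED

Answer: 45,50,79,90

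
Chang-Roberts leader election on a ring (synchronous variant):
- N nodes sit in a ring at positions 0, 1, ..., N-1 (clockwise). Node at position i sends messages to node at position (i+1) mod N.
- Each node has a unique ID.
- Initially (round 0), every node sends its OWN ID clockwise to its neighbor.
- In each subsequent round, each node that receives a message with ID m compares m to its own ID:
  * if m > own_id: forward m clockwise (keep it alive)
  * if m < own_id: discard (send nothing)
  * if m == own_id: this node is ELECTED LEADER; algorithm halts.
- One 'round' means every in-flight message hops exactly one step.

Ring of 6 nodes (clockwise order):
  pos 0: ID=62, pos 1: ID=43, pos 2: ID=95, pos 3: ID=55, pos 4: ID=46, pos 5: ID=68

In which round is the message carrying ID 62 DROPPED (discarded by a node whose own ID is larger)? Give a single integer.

Round 1: pos1(id43) recv 62: fwd; pos2(id95) recv 43: drop; pos3(id55) recv 95: fwd; pos4(id46) recv 55: fwd; pos5(id68) recv 46: drop; pos0(id62) recv 68: fwd
Round 2: pos2(id95) recv 62: drop; pos4(id46) recv 95: fwd; pos5(id68) recv 55: drop; pos1(id43) recv 68: fwd
Round 3: pos5(id68) recv 95: fwd; pos2(id95) recv 68: drop
Round 4: pos0(id62) recv 95: fwd
Round 5: pos1(id43) recv 95: fwd
Round 6: pos2(id95) recv 95: ELECTED
Message ID 62 originates at pos 0; dropped at pos 2 in round 2

Answer: 2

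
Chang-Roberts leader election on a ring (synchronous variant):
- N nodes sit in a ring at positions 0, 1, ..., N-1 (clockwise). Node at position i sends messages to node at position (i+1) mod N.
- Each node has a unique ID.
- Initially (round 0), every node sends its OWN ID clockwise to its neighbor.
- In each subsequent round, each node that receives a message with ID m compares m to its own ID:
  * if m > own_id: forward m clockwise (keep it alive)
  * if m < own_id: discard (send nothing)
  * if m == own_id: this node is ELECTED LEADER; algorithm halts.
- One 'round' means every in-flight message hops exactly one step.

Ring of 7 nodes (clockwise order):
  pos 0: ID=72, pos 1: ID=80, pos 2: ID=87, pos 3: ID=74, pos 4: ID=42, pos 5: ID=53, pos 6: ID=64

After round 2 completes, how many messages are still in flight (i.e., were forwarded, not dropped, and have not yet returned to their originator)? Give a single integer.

Round 1: pos1(id80) recv 72: drop; pos2(id87) recv 80: drop; pos3(id74) recv 87: fwd; pos4(id42) recv 74: fwd; pos5(id53) recv 42: drop; pos6(id64) recv 53: drop; pos0(id72) recv 64: drop
Round 2: pos4(id42) recv 87: fwd; pos5(id53) recv 74: fwd
After round 2: 2 messages still in flight

Answer: 2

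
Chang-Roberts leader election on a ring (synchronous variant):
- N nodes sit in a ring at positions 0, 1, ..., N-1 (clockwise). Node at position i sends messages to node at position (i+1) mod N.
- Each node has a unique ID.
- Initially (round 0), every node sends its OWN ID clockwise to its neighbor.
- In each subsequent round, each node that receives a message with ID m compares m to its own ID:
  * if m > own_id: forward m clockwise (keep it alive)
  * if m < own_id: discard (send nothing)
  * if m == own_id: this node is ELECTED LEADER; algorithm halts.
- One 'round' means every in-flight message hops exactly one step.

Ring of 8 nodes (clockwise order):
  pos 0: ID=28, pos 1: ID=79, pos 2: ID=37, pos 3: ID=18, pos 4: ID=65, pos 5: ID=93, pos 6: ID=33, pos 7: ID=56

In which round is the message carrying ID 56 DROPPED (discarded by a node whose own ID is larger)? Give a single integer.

Round 1: pos1(id79) recv 28: drop; pos2(id37) recv 79: fwd; pos3(id18) recv 37: fwd; pos4(id65) recv 18: drop; pos5(id93) recv 65: drop; pos6(id33) recv 93: fwd; pos7(id56) recv 33: drop; pos0(id28) recv 56: fwd
Round 2: pos3(id18) recv 79: fwd; pos4(id65) recv 37: drop; pos7(id56) recv 93: fwd; pos1(id79) recv 56: drop
Round 3: pos4(id65) recv 79: fwd; pos0(id28) recv 93: fwd
Round 4: pos5(id93) recv 79: drop; pos1(id79) recv 93: fwd
Round 5: pos2(id37) recv 93: fwd
Round 6: pos3(id18) recv 93: fwd
Round 7: pos4(id65) recv 93: fwd
Round 8: pos5(id93) recv 93: ELECTED
Message ID 56 originates at pos 7; dropped at pos 1 in round 2

Answer: 2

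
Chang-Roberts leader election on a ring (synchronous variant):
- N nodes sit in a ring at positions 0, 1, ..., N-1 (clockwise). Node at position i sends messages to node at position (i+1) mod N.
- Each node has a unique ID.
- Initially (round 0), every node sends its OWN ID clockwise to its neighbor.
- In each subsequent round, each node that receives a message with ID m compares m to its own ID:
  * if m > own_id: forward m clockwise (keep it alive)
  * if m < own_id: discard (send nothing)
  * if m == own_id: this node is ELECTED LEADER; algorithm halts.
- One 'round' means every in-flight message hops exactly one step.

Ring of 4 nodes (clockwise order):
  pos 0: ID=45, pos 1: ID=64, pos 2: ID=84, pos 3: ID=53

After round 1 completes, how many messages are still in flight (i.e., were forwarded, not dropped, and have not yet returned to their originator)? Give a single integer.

Answer: 2

Derivation:
Round 1: pos1(id64) recv 45: drop; pos2(id84) recv 64: drop; pos3(id53) recv 84: fwd; pos0(id45) recv 53: fwd
After round 1: 2 messages still in flight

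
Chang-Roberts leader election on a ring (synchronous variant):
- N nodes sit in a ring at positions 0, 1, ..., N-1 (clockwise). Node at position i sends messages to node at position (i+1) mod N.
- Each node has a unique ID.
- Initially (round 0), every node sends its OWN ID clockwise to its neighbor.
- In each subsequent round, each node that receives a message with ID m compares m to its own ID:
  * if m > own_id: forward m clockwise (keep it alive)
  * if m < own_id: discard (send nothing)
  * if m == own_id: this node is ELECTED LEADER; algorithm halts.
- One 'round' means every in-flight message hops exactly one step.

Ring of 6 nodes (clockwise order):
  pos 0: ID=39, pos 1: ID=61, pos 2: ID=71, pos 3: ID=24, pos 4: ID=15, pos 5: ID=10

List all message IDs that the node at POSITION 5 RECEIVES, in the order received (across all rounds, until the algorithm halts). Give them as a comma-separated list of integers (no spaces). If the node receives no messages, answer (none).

Round 1: pos1(id61) recv 39: drop; pos2(id71) recv 61: drop; pos3(id24) recv 71: fwd; pos4(id15) recv 24: fwd; pos5(id10) recv 15: fwd; pos0(id39) recv 10: drop
Round 2: pos4(id15) recv 71: fwd; pos5(id10) recv 24: fwd; pos0(id39) recv 15: drop
Round 3: pos5(id10) recv 71: fwd; pos0(id39) recv 24: drop
Round 4: pos0(id39) recv 71: fwd
Round 5: pos1(id61) recv 71: fwd
Round 6: pos2(id71) recv 71: ELECTED

Answer: 15,24,71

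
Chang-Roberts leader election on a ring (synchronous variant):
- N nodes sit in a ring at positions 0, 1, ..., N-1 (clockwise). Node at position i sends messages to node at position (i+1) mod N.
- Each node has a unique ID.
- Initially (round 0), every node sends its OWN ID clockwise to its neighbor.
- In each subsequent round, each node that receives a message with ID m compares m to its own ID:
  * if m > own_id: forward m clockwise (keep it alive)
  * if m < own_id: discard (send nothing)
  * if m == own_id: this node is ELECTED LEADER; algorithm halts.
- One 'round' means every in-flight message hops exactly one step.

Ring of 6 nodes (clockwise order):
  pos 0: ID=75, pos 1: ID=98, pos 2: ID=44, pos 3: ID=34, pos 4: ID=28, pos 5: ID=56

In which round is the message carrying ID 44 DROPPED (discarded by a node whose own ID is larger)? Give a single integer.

Answer: 3

Derivation:
Round 1: pos1(id98) recv 75: drop; pos2(id44) recv 98: fwd; pos3(id34) recv 44: fwd; pos4(id28) recv 34: fwd; pos5(id56) recv 28: drop; pos0(id75) recv 56: drop
Round 2: pos3(id34) recv 98: fwd; pos4(id28) recv 44: fwd; pos5(id56) recv 34: drop
Round 3: pos4(id28) recv 98: fwd; pos5(id56) recv 44: drop
Round 4: pos5(id56) recv 98: fwd
Round 5: pos0(id75) recv 98: fwd
Round 6: pos1(id98) recv 98: ELECTED
Message ID 44 originates at pos 2; dropped at pos 5 in round 3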